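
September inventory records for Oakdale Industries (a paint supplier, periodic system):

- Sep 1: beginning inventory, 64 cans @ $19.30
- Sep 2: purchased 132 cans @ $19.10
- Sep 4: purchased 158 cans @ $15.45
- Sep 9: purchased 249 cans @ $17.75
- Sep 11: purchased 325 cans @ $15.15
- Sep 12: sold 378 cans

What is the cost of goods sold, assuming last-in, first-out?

Sep 12, 378 sold [LIFO — newest first]: 325 @ $15.15 + 53 @ $17.75 = $5,864.50
Ending inventory: 64 @ $19.30 + 132 @ $19.10 + 158 @ $15.45 + 196 @ $17.75 = $9,676.50

COGS = $5,864.50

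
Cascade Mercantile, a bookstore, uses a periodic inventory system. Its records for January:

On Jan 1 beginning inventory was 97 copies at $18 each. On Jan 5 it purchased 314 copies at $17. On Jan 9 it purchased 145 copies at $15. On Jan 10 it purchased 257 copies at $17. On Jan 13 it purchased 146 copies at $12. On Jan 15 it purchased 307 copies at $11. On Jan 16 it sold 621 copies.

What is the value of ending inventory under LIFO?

Jan 16, 621 sold [LIFO — newest first]: 307 @ $11 + 146 @ $12 + 168 @ $17 = $7,985
Ending inventory: 97 @ $18 + 314 @ $17 + 145 @ $15 + 89 @ $17 = $10,772

Ending inventory = $10,772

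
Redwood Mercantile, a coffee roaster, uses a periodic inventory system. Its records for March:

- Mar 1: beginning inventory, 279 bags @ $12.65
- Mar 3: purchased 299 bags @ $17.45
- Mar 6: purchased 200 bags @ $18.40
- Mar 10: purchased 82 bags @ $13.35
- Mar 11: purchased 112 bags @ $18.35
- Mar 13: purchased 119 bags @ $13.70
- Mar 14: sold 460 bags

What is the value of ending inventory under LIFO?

Mar 14, 460 sold [LIFO — newest first]: 119 @ $13.70 + 112 @ $18.35 + 82 @ $13.35 + 147 @ $18.40 = $7,485.00
Ending inventory: 279 @ $12.65 + 299 @ $17.45 + 53 @ $18.40 = $9,722.10

Ending inventory = $9,722.10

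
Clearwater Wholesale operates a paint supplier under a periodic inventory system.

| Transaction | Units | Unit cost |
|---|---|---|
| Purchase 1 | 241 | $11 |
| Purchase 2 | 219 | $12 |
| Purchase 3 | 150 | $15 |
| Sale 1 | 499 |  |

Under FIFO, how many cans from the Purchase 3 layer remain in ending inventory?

Sale 1 (499) [FIFO — oldest first]: 241 @ $11 + 219 @ $12 + 39 @ $15 = $5,864
Ending inventory: 111 @ $15 = $1,665
Check: goods available $7,529 = COGS $5,864 + ending $1,665

111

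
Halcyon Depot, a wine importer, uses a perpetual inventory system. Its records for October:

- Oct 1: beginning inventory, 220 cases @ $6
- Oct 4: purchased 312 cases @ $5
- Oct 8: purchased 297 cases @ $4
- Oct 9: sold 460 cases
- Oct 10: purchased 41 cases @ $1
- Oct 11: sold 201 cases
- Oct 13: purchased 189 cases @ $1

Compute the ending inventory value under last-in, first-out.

Oct 9, 460 sold [LIFO — newest first]: 297 @ $4 + 163 @ $5 = $2,003
Oct 11, 201 sold [LIFO — newest first]: 41 @ $1 + 149 @ $5 + 11 @ $6 = $852
Total COGS = $2,003 + $852 = $2,855
Ending inventory: 209 @ $6 + 189 @ $1 = $1,443

Ending inventory = $1,443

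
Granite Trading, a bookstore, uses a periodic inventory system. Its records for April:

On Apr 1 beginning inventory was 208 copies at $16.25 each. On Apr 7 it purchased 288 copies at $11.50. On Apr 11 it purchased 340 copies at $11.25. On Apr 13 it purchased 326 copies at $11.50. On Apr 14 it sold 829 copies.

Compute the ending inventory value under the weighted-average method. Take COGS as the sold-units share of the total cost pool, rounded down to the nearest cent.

Ending inventory = $4,088.28

Apr 14, sell 829: 829/1162 × $14,266.00 → $10,177.72
Ending inventory (cost pool remaining) = $4,088.28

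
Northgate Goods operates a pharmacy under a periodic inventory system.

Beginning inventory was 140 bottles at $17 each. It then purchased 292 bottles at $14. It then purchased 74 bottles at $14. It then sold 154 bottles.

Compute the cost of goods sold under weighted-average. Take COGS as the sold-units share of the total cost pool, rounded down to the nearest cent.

COGS = $2,283.82

Sale 1, sell 154: 154/506 × $7,504.00 → $2,283.82
Ending inventory (cost pool remaining) = $5,220.18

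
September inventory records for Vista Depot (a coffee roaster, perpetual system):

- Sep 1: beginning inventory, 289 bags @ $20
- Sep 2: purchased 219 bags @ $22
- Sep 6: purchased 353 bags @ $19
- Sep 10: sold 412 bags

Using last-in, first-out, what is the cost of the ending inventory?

Sep 10, 412 sold [LIFO — newest first]: 353 @ $19 + 59 @ $22 = $8,005
Ending inventory: 289 @ $20 + 160 @ $22 = $9,300
Check: goods available $17,305 = COGS $8,005 + ending $9,300

Ending inventory = $9,300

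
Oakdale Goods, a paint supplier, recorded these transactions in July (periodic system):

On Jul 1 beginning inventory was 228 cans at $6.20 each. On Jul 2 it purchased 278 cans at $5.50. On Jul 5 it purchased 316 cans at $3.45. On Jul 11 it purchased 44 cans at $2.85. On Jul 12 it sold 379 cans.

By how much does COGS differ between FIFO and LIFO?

FIFO COGS: 228 @ $6.20 + 151 @ $5.50 = $2,244.10
LIFO COGS: 44 @ $2.85 + 316 @ $3.45 + 19 @ $5.50 = $1,320.10
Difference = |$2,244.10 − $1,320.10| = $924.00

$924.00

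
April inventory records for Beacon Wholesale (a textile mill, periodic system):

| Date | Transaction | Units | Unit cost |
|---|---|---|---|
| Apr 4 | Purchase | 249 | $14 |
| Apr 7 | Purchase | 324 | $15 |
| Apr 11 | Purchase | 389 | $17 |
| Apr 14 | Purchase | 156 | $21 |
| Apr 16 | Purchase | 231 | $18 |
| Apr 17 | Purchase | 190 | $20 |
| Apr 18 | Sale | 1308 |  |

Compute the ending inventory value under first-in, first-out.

Apr 18, 1308 sold [FIFO — oldest first]: 249 @ $14 + 324 @ $15 + 389 @ $17 + 156 @ $21 + 190 @ $18 = $21,655
Ending inventory: 41 @ $18 + 190 @ $20 = $4,538
Check: goods available $26,193 = COGS $21,655 + ending $4,538

Ending inventory = $4,538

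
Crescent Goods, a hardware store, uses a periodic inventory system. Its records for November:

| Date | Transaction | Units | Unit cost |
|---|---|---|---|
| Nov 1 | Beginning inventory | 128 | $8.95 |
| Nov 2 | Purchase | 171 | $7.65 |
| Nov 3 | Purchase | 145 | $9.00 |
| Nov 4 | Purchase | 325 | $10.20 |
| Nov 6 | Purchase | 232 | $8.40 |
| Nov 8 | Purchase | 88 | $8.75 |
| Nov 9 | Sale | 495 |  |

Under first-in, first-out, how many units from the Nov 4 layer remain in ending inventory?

Nov 9, 495 sold [FIFO — oldest first]: 128 @ $8.95 + 171 @ $7.65 + 145 @ $9.00 + 51 @ $10.20 = $4,278.95
Ending inventory: 274 @ $10.20 + 232 @ $8.40 + 88 @ $8.75 = $5,513.60
Check: goods available $9,792.55 = COGS $4,278.95 + ending $5,513.60

274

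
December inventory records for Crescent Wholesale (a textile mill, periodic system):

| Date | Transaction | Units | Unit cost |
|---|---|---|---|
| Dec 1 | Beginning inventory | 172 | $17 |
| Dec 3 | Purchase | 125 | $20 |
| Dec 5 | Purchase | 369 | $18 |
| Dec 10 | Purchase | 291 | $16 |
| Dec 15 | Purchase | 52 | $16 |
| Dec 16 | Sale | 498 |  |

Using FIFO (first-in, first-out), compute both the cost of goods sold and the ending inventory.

COGS = $9,042; ending inventory = $8,512

Dec 16, 498 sold [FIFO — oldest first]: 172 @ $17 + 125 @ $20 + 201 @ $18 = $9,042
Ending inventory: 168 @ $18 + 291 @ $16 + 52 @ $16 = $8,512
Check: goods available $17,554 = COGS $9,042 + ending $8,512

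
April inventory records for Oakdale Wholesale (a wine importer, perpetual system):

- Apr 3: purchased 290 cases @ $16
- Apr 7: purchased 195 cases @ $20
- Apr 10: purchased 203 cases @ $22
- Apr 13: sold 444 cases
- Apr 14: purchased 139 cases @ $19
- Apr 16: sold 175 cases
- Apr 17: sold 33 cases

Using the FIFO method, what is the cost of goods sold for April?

COGS = $12,214

Apr 13, 444 sold [FIFO — oldest first]: 290 @ $16 + 154 @ $20 = $7,720
Apr 16, 175 sold [FIFO — oldest first]: 41 @ $20 + 134 @ $22 = $3,768
Apr 17, 33 sold [FIFO — oldest first]: 33 @ $22 = $726
Total COGS = $7,720 + $3,768 + $726 = $12,214
Ending inventory: 36 @ $22 + 139 @ $19 = $3,433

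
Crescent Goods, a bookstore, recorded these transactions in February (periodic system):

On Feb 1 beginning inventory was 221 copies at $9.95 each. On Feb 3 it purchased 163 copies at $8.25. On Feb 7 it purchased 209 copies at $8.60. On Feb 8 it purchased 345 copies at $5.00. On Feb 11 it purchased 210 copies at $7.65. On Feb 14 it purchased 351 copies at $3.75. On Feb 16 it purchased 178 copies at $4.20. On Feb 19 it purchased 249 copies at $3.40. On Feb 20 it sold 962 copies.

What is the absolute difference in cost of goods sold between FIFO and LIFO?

$2,931.65

FIFO COGS: 221 @ $9.95 + 163 @ $8.25 + 209 @ $8.60 + 345 @ $5.00 + 24 @ $7.65 = $7,249.70
LIFO COGS: 249 @ $3.40 + 178 @ $4.20 + 351 @ $3.75 + 184 @ $7.65 = $4,318.05
Difference = |$7,249.70 − $4,318.05| = $2,931.65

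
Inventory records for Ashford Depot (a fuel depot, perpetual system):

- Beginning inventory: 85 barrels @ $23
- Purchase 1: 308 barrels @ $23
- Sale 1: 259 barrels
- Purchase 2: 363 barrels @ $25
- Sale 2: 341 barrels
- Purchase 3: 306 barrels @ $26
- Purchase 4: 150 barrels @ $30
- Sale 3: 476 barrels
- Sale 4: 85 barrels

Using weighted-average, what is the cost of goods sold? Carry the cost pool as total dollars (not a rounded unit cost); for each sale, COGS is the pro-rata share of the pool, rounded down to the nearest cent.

After Beginning: 85 on hand, pool $1,955.00 (≈ $23.0000 each)
After Purchase 1: 393 on hand, pool $9,039.00 (≈ $23.0000 each)
Sale 1, sell 259: 259/393 × $9,039.00 → $5,957.00
After Purchase 2: 497 on hand, pool $12,157.00 (≈ $24.4608 each)
Sale 2, sell 341: 341/497 × $12,157.00 → $8,341.12
After Purchase 3: 462 on hand, pool $11,771.88 (≈ $25.4803 each)
After Purchase 4: 612 on hand, pool $16,271.88 (≈ $26.5880 each)
Sale 3, sell 476: 476/612 × $16,271.88 → $12,655.90
Sale 4, sell 85: 85/136 × $3,615.98 → $2,259.98
Total COGS = $5,957.00 + $8,341.12 + $12,655.90 + $2,259.98 = $29,214.00
Ending inventory (cost pool remaining) = $1,356.00

COGS = $29,214.00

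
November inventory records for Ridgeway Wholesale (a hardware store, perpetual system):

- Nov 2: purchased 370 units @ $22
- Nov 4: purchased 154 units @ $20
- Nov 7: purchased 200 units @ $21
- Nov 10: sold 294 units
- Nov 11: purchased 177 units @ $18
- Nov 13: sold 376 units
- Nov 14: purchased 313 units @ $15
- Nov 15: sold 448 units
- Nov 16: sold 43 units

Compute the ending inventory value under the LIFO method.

Nov 10, 294 sold [LIFO — newest first]: 200 @ $21 + 94 @ $20 = $6,080
Nov 13, 376 sold [LIFO — newest first]: 177 @ $18 + 60 @ $20 + 139 @ $22 = $7,444
Nov 15, 448 sold [LIFO — newest first]: 313 @ $15 + 135 @ $22 = $7,665
Nov 16, 43 sold [LIFO — newest first]: 43 @ $22 = $946
Total COGS = $6,080 + $7,444 + $7,665 + $946 = $22,135
Ending inventory: 53 @ $22 = $1,166
Check: goods available $23,301 = COGS $22,135 + ending $1,166

Ending inventory = $1,166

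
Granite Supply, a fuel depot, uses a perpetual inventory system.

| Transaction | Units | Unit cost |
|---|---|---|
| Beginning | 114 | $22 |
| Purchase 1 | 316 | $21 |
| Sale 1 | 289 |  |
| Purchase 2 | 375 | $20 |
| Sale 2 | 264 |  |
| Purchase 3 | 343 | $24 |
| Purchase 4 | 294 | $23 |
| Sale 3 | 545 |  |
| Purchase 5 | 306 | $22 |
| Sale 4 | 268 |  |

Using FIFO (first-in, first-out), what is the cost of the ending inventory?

Sale 1 (289) [FIFO — oldest first]: 114 @ $22 + 175 @ $21 = $6,183
Sale 2 (264) [FIFO — oldest first]: 141 @ $21 + 123 @ $20 = $5,421
Sale 3 (545) [FIFO — oldest first]: 252 @ $20 + 293 @ $24 = $12,072
Sale 4 (268) [FIFO — oldest first]: 50 @ $24 + 218 @ $23 = $6,214
Total COGS = $6,183 + $5,421 + $12,072 + $6,214 = $29,890
Ending inventory: 76 @ $23 + 306 @ $22 = $8,480

Ending inventory = $8,480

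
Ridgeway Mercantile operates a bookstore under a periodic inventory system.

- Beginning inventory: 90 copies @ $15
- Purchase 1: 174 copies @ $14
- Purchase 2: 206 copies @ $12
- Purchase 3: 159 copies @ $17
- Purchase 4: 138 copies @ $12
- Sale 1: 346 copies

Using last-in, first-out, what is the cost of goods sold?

COGS = $4,947

Sale 1 (346) [LIFO — newest first]: 138 @ $12 + 159 @ $17 + 49 @ $12 = $4,947
Ending inventory: 90 @ $15 + 174 @ $14 + 157 @ $12 = $5,670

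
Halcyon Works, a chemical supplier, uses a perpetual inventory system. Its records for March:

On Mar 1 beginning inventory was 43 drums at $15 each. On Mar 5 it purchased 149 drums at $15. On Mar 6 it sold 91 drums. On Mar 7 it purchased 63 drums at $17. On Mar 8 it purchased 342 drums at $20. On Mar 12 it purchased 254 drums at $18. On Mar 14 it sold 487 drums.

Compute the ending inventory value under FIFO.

Ending inventory = $4,952

Mar 6, 91 sold [FIFO — oldest first]: 43 @ $15 + 48 @ $15 = $1,365
Mar 14, 487 sold [FIFO — oldest first]: 101 @ $15 + 63 @ $17 + 323 @ $20 = $9,046
Total COGS = $1,365 + $9,046 = $10,411
Ending inventory: 19 @ $20 + 254 @ $18 = $4,952
Check: goods available $15,363 = COGS $10,411 + ending $4,952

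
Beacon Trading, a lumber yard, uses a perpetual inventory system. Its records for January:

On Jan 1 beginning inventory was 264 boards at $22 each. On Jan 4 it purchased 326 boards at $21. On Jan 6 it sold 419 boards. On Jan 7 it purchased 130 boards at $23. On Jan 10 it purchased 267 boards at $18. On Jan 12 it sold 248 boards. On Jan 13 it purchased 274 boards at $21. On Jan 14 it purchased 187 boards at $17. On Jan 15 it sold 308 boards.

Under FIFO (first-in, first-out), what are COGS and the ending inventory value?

Jan 6, 419 sold [FIFO — oldest first]: 264 @ $22 + 155 @ $21 = $9,063
Jan 12, 248 sold [FIFO — oldest first]: 171 @ $21 + 77 @ $23 = $5,362
Jan 15, 308 sold [FIFO — oldest first]: 53 @ $23 + 255 @ $18 = $5,809
Total COGS = $9,063 + $5,362 + $5,809 = $20,234
Ending inventory: 12 @ $18 + 274 @ $21 + 187 @ $17 = $9,149

COGS = $20,234; ending inventory = $9,149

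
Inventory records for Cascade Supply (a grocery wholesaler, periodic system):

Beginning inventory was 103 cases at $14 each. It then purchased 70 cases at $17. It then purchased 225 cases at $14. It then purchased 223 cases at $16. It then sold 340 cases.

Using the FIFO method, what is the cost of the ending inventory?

Ending inventory = $4,380

Sale 1 (340) [FIFO — oldest first]: 103 @ $14 + 70 @ $17 + 167 @ $14 = $4,970
Ending inventory: 58 @ $14 + 223 @ $16 = $4,380
Check: goods available $9,350 = COGS $4,970 + ending $4,380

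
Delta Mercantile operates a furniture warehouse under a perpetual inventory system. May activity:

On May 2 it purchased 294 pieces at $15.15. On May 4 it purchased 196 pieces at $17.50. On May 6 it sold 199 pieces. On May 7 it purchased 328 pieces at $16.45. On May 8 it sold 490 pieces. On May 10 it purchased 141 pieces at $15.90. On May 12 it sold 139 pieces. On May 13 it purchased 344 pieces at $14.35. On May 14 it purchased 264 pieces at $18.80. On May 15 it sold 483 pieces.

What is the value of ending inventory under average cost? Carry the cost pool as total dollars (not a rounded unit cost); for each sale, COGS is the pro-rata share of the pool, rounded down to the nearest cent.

After May 2: 294 on hand, pool $4,454.10 (≈ $15.1500 each)
After May 4: 490 on hand, pool $7,884.10 (≈ $16.0900 each)
May 6, sell 199: 199/490 × $7,884.10 → $3,201.91
After May 7: 619 on hand, pool $10,077.79 (≈ $16.2808 each)
May 8, sell 490: 490/619 × $10,077.79 → $7,977.57
After May 10: 270 on hand, pool $4,342.12 (≈ $16.0819 each)
May 12, sell 139: 139/270 × $4,342.12 → $2,235.38
After May 13: 475 on hand, pool $7,043.14 (≈ $14.8277 each)
After May 14: 739 on hand, pool $12,006.34 (≈ $16.2467 each)
May 15, sell 483: 483/739 × $12,006.34 → $7,847.17
Total COGS = $3,201.91 + $7,977.57 + $2,235.38 + $7,847.17 = $21,262.03
Ending inventory (cost pool remaining) = $4,159.17

Ending inventory = $4,159.17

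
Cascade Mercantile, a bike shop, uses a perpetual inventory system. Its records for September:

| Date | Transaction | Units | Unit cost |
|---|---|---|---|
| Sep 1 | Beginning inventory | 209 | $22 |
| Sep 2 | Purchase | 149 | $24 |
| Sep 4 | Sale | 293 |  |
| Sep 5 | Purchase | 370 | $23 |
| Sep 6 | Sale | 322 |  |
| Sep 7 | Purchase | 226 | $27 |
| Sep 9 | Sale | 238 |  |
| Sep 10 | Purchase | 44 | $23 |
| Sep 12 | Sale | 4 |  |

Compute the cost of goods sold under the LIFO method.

COGS = $20,620

Sep 4, 293 sold [LIFO — newest first]: 149 @ $24 + 144 @ $22 = $6,744
Sep 6, 322 sold [LIFO — newest first]: 322 @ $23 = $7,406
Sep 9, 238 sold [LIFO — newest first]: 226 @ $27 + 12 @ $23 = $6,378
Sep 12, 4 sold [LIFO — newest first]: 4 @ $23 = $92
Total COGS = $6,744 + $7,406 + $6,378 + $92 = $20,620
Ending inventory: 65 @ $22 + 36 @ $23 + 40 @ $23 = $3,178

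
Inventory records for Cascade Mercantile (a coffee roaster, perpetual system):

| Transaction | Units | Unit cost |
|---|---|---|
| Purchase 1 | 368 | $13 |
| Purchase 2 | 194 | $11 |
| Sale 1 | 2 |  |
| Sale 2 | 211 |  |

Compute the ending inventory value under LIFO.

Ending inventory = $4,537

Sale 1 (2) [LIFO — newest first]: 2 @ $11 = $22
Sale 2 (211) [LIFO — newest first]: 192 @ $11 + 19 @ $13 = $2,359
Total COGS = $22 + $2,359 = $2,381
Ending inventory: 349 @ $13 = $4,537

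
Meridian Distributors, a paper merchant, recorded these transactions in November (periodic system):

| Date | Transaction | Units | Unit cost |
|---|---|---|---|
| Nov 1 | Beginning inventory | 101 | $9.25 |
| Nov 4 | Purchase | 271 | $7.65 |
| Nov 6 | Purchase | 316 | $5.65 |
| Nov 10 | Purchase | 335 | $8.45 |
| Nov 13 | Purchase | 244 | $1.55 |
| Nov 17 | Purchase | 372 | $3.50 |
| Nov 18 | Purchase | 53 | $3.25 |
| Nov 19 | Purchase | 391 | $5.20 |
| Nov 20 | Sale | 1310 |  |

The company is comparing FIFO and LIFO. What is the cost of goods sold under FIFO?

FIFO COGS: 101 @ $9.25 + 271 @ $7.65 + 316 @ $5.65 + 335 @ $8.45 + 244 @ $1.55 + 43 @ $3.50 = $8,152.25
LIFO COGS: 391 @ $5.20 + 53 @ $3.25 + 372 @ $3.50 + 244 @ $1.55 + 250 @ $8.45 = $5,998.15

COGS = $8,152.25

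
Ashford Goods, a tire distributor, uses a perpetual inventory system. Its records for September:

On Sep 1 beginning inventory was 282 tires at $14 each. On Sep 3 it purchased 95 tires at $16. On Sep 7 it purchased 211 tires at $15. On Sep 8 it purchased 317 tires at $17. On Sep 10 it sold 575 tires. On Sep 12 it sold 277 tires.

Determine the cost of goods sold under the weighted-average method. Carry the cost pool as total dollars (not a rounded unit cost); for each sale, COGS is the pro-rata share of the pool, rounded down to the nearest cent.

After Sep 1: 282 on hand, pool $3,948.00 (≈ $14.0000 each)
After Sep 3: 377 on hand, pool $5,468.00 (≈ $14.5040 each)
After Sep 7: 588 on hand, pool $8,633.00 (≈ $14.6820 each)
After Sep 8: 905 on hand, pool $14,022.00 (≈ $15.4939 each)
Sep 10, sell 575: 575/905 × $14,022.00 → $8,909.00
Sep 12, sell 277: 277/330 × $5,113.00 → $4,291.82
Total COGS = $8,909.00 + $4,291.82 = $13,200.82
Ending inventory (cost pool remaining) = $821.18

COGS = $13,200.82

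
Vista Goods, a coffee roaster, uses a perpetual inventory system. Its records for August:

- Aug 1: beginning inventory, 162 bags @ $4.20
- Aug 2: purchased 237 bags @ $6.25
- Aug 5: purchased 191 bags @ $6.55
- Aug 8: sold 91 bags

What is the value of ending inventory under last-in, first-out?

Ending inventory = $2,816.65

Aug 8, 91 sold [LIFO — newest first]: 91 @ $6.55 = $596.05
Ending inventory: 162 @ $4.20 + 237 @ $6.25 + 100 @ $6.55 = $2,816.65
Check: goods available $3,412.70 = COGS $596.05 + ending $2,816.65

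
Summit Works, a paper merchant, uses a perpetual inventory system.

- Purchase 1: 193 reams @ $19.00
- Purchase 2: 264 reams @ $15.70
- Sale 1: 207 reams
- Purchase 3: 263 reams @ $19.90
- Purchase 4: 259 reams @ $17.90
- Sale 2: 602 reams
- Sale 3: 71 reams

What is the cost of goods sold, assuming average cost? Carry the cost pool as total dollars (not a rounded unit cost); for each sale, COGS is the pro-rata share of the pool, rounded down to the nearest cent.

After Purchase 1: 193 on hand, pool $3,667.00 (≈ $19.0000 each)
After Purchase 2: 457 on hand, pool $7,811.80 (≈ $17.0937 each)
Sale 1, sell 207: 207/457 × $7,811.80 → $3,538.38
After Purchase 3: 513 on hand, pool $9,507.12 (≈ $18.5324 each)
After Purchase 4: 772 on hand, pool $14,143.22 (≈ $18.3202 each)
Sale 2, sell 602: 602/772 × $14,143.22 → $11,028.78
Sale 3, sell 71: 71/170 × $3,114.44 → $1,300.73
Total COGS = $3,538.38 + $11,028.78 + $1,300.73 = $15,867.89
Ending inventory (cost pool remaining) = $1,813.71

COGS = $15,867.89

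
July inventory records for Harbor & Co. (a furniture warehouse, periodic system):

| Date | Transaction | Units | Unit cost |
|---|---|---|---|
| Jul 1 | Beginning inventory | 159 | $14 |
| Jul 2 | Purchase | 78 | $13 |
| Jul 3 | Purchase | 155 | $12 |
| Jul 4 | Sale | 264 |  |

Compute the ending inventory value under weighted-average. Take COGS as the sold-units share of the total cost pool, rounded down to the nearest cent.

Jul 4, sell 264: 264/392 × $5,100.00 → $3,434.69
Ending inventory (cost pool remaining) = $1,665.31

Ending inventory = $1,665.31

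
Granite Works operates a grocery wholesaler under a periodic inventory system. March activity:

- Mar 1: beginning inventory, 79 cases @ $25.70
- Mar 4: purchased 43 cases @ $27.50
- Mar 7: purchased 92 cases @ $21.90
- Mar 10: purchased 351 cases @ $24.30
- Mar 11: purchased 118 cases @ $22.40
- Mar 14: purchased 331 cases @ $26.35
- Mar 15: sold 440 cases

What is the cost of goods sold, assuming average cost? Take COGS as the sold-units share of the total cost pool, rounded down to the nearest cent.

COGS = $10,901.04

Mar 15, sell 440: 440/1014 × $25,121.95 → $10,901.04
Ending inventory (cost pool remaining) = $14,220.91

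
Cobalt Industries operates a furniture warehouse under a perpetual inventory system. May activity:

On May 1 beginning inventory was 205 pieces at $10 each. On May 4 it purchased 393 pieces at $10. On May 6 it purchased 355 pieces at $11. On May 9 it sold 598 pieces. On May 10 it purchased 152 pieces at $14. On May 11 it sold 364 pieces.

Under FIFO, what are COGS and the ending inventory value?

May 9, 598 sold [FIFO — oldest first]: 205 @ $10 + 393 @ $10 = $5,980
May 11, 364 sold [FIFO — oldest first]: 355 @ $11 + 9 @ $14 = $4,031
Total COGS = $5,980 + $4,031 = $10,011
Ending inventory: 143 @ $14 = $2,002

COGS = $10,011; ending inventory = $2,002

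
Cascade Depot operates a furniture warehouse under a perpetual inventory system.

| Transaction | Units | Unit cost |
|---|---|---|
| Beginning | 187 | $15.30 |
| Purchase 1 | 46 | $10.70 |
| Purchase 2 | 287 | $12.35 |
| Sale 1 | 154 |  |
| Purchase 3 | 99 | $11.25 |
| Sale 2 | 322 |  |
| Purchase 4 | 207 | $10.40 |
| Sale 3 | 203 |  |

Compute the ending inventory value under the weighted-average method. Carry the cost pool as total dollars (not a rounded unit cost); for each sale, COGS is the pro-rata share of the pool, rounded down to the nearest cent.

Ending inventory = $1,675.11

After Beginning: 187 on hand, pool $2,861.10 (≈ $15.3000 each)
After Purchase 1: 233 on hand, pool $3,353.30 (≈ $14.3918 each)
After Purchase 2: 520 on hand, pool $6,897.75 (≈ $13.2649 each)
Sale 1, sell 154: 154/520 × $6,897.75 → $2,042.79
After Purchase 3: 465 on hand, pool $5,968.71 (≈ $12.8359 each)
Sale 2, sell 322: 322/465 × $5,968.71 → $4,133.17
After Purchase 4: 350 on hand, pool $3,988.34 (≈ $11.3953 each)
Sale 3, sell 203: 203/350 × $3,988.34 → $2,313.23
Total COGS = $2,042.79 + $4,133.17 + $2,313.23 = $8,489.19
Ending inventory (cost pool remaining) = $1,675.11
Check: goods available $10,164.30 = COGS $8,489.19 + ending $1,675.11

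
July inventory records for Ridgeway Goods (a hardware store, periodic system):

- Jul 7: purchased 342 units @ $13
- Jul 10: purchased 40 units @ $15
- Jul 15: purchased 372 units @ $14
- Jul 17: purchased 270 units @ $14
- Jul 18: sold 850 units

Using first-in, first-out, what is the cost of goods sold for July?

COGS = $11,598

Jul 18, 850 sold [FIFO — oldest first]: 342 @ $13 + 40 @ $15 + 372 @ $14 + 96 @ $14 = $11,598
Ending inventory: 174 @ $14 = $2,436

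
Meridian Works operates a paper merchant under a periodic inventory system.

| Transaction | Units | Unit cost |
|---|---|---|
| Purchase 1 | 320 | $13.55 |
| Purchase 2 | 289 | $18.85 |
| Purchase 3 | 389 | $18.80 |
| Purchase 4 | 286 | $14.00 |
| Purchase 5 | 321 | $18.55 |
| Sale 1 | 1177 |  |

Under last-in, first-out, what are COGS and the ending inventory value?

Sale 1 (1177) [LIFO — newest first]: 321 @ $18.55 + 286 @ $14.00 + 389 @ $18.80 + 181 @ $18.85 = $20,683.60
Ending inventory: 320 @ $13.55 + 108 @ $18.85 = $6,371.80

COGS = $20,683.60; ending inventory = $6,371.80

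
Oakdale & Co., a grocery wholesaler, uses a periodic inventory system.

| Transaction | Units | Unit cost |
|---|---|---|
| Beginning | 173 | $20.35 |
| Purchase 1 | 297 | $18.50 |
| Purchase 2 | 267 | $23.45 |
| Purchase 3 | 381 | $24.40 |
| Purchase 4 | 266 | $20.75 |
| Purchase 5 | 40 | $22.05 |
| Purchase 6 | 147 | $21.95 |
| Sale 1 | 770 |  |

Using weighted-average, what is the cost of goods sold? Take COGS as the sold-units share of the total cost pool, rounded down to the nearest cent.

COGS = $16,762.93

Sale 1, sell 770: 770/1571 × $34,200.75 → $16,762.93
Ending inventory (cost pool remaining) = $17,437.82
Check: goods available $34,200.75 = COGS $16,762.93 + ending $17,437.82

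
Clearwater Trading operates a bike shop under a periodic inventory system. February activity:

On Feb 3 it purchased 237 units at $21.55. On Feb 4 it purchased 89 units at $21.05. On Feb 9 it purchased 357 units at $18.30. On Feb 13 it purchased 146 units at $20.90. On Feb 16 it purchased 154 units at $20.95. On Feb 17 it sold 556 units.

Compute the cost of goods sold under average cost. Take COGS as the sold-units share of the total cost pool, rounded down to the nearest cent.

Feb 17, sell 556: 556/983 × $19,791.60 → $11,194.43
Ending inventory (cost pool remaining) = $8,597.17
Check: goods available $19,791.60 = COGS $11,194.43 + ending $8,597.17

COGS = $11,194.43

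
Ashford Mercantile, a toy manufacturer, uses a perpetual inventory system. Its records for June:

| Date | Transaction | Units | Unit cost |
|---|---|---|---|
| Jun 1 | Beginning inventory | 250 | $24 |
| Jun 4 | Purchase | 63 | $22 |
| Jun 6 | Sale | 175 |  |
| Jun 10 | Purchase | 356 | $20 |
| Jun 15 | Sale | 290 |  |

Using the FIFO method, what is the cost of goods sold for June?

Jun 6, 175 sold [FIFO — oldest first]: 175 @ $24 = $4,200
Jun 15, 290 sold [FIFO — oldest first]: 75 @ $24 + 63 @ $22 + 152 @ $20 = $6,226
Total COGS = $4,200 + $6,226 = $10,426
Ending inventory: 204 @ $20 = $4,080
Check: goods available $14,506 = COGS $10,426 + ending $4,080

COGS = $10,426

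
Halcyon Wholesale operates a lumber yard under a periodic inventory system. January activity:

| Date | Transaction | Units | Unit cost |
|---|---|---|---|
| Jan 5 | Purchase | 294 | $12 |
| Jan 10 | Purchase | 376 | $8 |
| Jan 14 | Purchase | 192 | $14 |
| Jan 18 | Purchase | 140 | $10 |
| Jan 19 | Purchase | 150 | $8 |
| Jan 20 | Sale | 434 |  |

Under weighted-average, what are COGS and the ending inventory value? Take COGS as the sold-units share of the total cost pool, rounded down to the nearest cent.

COGS = $4,454.52; ending inventory = $7,369.48

Jan 20, sell 434: 434/1152 × $11,824.00 → $4,454.52
Ending inventory (cost pool remaining) = $7,369.48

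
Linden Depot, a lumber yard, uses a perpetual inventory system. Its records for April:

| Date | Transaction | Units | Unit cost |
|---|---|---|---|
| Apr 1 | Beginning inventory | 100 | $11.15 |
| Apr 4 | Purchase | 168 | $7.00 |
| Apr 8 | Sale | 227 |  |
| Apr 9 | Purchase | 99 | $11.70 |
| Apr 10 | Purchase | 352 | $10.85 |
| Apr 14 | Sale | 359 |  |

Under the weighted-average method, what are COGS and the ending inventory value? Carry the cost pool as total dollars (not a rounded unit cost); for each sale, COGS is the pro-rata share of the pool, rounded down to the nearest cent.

After Apr 1: 100 on hand, pool $1,115.00 (≈ $11.1500 each)
After Apr 4: 268 on hand, pool $2,291.00 (≈ $8.5485 each)
Apr 8, sell 227: 227/268 × $2,291.00 → $1,940.51
After Apr 9: 140 on hand, pool $1,508.79 (≈ $10.7771 each)
After Apr 10: 492 on hand, pool $5,327.99 (≈ $10.8292 each)
Apr 14, sell 359: 359/492 × $5,327.99 → $3,887.70
Total COGS = $1,940.51 + $3,887.70 = $5,828.21
Ending inventory (cost pool remaining) = $1,440.29

COGS = $5,828.21; ending inventory = $1,440.29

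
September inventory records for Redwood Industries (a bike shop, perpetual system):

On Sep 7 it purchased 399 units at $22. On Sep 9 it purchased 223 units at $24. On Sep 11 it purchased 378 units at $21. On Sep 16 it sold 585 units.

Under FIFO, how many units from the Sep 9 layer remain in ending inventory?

Sep 16, 585 sold [FIFO — oldest first]: 399 @ $22 + 186 @ $24 = $13,242
Ending inventory: 37 @ $24 + 378 @ $21 = $8,826

37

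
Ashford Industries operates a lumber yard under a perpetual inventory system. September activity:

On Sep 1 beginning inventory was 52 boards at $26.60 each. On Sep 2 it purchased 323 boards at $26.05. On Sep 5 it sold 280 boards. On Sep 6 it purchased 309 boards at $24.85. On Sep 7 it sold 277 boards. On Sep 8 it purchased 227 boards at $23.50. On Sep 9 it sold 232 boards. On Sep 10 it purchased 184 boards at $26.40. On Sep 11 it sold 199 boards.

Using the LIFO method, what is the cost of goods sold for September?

Sep 5, 280 sold [LIFO — newest first]: 280 @ $26.05 = $7,294.00
Sep 7, 277 sold [LIFO — newest first]: 277 @ $24.85 = $6,883.45
Sep 9, 232 sold [LIFO — newest first]: 227 @ $23.50 + 5 @ $24.85 = $5,458.75
Sep 11, 199 sold [LIFO — newest first]: 184 @ $26.40 + 15 @ $24.85 = $5,230.35
Total COGS = $7,294.00 + $6,883.45 + $5,458.75 + $5,230.35 = $24,866.55
Ending inventory: 52 @ $26.60 + 43 @ $26.05 + 12 @ $24.85 = $2,801.55

COGS = $24,866.55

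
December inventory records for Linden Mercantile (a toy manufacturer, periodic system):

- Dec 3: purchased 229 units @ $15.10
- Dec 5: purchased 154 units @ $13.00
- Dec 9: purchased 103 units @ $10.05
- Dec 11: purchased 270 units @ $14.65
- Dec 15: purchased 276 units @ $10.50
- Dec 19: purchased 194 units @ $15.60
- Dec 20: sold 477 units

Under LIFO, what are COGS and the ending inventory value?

COGS = $6,026.95; ending inventory = $10,348.00

Dec 20, 477 sold [LIFO — newest first]: 194 @ $15.60 + 276 @ $10.50 + 7 @ $14.65 = $6,026.95
Ending inventory: 229 @ $15.10 + 154 @ $13.00 + 103 @ $10.05 + 263 @ $14.65 = $10,348.00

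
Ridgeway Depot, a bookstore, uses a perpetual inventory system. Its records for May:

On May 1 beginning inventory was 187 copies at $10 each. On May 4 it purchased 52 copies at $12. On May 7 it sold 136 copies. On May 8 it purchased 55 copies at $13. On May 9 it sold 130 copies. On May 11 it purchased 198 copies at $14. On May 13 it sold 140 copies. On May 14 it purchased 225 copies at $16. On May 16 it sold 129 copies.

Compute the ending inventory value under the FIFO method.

May 7, 136 sold [FIFO — oldest first]: 136 @ $10 = $1,360
May 9, 130 sold [FIFO — oldest first]: 51 @ $10 + 52 @ $12 + 27 @ $13 = $1,485
May 13, 140 sold [FIFO — oldest first]: 28 @ $13 + 112 @ $14 = $1,932
May 16, 129 sold [FIFO — oldest first]: 86 @ $14 + 43 @ $16 = $1,892
Total COGS = $1,360 + $1,485 + $1,932 + $1,892 = $6,669
Ending inventory: 182 @ $16 = $2,912

Ending inventory = $2,912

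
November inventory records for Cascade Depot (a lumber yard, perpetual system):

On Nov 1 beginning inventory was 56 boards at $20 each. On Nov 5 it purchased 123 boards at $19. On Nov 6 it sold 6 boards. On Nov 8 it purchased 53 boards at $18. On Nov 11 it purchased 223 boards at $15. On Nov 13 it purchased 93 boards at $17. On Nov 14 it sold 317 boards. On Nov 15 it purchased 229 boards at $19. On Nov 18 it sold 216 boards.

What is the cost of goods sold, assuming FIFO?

Nov 6, 6 sold [FIFO — oldest first]: 6 @ $20 = $120
Nov 14, 317 sold [FIFO — oldest first]: 50 @ $20 + 123 @ $19 + 53 @ $18 + 91 @ $15 = $5,656
Nov 18, 216 sold [FIFO — oldest first]: 132 @ $15 + 84 @ $17 = $3,408
Total COGS = $120 + $5,656 + $3,408 = $9,184
Ending inventory: 9 @ $17 + 229 @ $19 = $4,504

COGS = $9,184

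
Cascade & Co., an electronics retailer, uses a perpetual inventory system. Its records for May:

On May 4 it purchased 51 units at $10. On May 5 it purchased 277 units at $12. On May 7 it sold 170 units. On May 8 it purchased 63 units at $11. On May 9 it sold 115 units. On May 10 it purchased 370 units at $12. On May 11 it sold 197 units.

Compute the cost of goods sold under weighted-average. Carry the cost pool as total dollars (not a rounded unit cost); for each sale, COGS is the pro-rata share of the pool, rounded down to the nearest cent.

COGS = $5,650.52

After May 4: 51 on hand, pool $510.00 (≈ $10.0000 each)
After May 5: 328 on hand, pool $3,834.00 (≈ $11.6890 each)
May 7, sell 170: 170/328 × $3,834.00 → $1,987.13
After May 8: 221 on hand, pool $2,539.87 (≈ $11.4926 each)
May 9, sell 115: 115/221 × $2,539.87 → $1,321.65
After May 10: 476 on hand, pool $5,658.22 (≈ $11.8870 each)
May 11, sell 197: 197/476 × $5,658.22 → $2,341.74
Total COGS = $1,987.13 + $1,321.65 + $2,341.74 = $5,650.52
Ending inventory (cost pool remaining) = $3,316.48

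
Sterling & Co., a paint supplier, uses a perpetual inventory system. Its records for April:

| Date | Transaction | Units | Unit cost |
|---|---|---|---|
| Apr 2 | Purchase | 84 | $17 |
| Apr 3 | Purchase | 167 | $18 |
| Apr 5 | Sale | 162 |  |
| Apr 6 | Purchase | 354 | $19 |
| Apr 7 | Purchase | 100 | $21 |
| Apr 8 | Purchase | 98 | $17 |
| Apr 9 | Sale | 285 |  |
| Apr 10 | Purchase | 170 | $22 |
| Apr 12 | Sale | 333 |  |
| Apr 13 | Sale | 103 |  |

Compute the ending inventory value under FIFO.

Ending inventory = $1,980

Apr 5, 162 sold [FIFO — oldest first]: 84 @ $17 + 78 @ $18 = $2,832
Apr 9, 285 sold [FIFO — oldest first]: 89 @ $18 + 196 @ $19 = $5,326
Apr 12, 333 sold [FIFO — oldest first]: 158 @ $19 + 100 @ $21 + 75 @ $17 = $6,377
Apr 13, 103 sold [FIFO — oldest first]: 23 @ $17 + 80 @ $22 = $2,151
Total COGS = $2,832 + $5,326 + $6,377 + $2,151 = $16,686
Ending inventory: 90 @ $22 = $1,980
Check: goods available $18,666 = COGS $16,686 + ending $1,980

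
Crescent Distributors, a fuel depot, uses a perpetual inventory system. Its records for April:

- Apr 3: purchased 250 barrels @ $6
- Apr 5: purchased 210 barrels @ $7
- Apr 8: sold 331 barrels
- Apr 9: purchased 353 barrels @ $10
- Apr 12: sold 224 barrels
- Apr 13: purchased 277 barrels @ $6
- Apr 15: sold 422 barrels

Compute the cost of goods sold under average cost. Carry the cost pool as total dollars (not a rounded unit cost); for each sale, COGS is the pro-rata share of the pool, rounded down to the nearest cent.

After Apr 3: 250 on hand, pool $1,500.00 (≈ $6.0000 each)
After Apr 5: 460 on hand, pool $2,970.00 (≈ $6.4565 each)
Apr 8, sell 331: 331/460 × $2,970.00 → $2,137.10
After Apr 9: 482 on hand, pool $4,362.90 (≈ $9.0517 each)
Apr 12, sell 224: 224/482 × $4,362.90 → $2,027.57
After Apr 13: 535 on hand, pool $3,997.33 (≈ $7.4716 each)
Apr 15, sell 422: 422/535 × $3,997.33 → $3,153.03
Total COGS = $2,137.10 + $2,027.57 + $3,153.03 = $7,317.70
Ending inventory (cost pool remaining) = $844.30
Check: goods available $8,162.00 = COGS $7,317.70 + ending $844.30

COGS = $7,317.70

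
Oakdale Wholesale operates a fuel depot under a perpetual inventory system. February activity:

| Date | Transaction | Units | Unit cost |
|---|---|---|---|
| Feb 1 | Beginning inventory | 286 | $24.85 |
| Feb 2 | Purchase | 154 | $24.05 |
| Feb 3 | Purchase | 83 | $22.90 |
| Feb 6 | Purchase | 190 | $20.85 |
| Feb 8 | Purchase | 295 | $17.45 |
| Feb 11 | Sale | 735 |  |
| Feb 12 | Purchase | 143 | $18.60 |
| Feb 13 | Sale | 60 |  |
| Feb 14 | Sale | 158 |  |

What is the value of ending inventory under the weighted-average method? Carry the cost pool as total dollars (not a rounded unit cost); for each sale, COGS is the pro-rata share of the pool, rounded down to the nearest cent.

Ending inventory = $4,078.80

After Feb 1: 286 on hand, pool $7,107.10 (≈ $24.8500 each)
After Feb 2: 440 on hand, pool $10,810.80 (≈ $24.5700 each)
After Feb 3: 523 on hand, pool $12,711.50 (≈ $24.3050 each)
After Feb 6: 713 on hand, pool $16,673.00 (≈ $23.3843 each)
After Feb 8: 1008 on hand, pool $21,820.75 (≈ $21.6476 each)
Feb 11, sell 735: 735/1008 × $21,820.75 → $15,910.96
After Feb 12: 416 on hand, pool $8,569.59 (≈ $20.6000 each)
Feb 13, sell 60: 60/416 × $8,569.59 → $1,235.99
Feb 14, sell 158: 158/356 × $7,333.60 → $3,254.80
Total COGS = $15,910.96 + $1,235.99 + $3,254.80 = $20,401.75
Ending inventory (cost pool remaining) = $4,078.80
Check: goods available $24,480.55 = COGS $20,401.75 + ending $4,078.80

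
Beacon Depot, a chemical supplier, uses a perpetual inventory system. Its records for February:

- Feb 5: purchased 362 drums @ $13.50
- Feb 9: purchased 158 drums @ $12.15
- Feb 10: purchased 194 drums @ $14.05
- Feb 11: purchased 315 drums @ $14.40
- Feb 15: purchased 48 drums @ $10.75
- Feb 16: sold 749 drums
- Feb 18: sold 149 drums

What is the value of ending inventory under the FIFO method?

Ending inventory = $2,402.40

Feb 16, 749 sold [FIFO — oldest first]: 362 @ $13.50 + 158 @ $12.15 + 194 @ $14.05 + 35 @ $14.40 = $10,036.40
Feb 18, 149 sold [FIFO — oldest first]: 149 @ $14.40 = $2,145.60
Total COGS = $10,036.40 + $2,145.60 = $12,182.00
Ending inventory: 131 @ $14.40 + 48 @ $10.75 = $2,402.40
Check: goods available $14,584.40 = COGS $12,182.00 + ending $2,402.40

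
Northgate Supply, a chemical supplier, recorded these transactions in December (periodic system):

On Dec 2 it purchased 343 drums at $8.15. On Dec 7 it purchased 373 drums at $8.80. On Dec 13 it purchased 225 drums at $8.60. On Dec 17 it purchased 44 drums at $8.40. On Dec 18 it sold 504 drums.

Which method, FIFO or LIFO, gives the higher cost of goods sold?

LIFO

FIFO COGS: 343 @ $8.15 + 161 @ $8.80 = $4,212.25
LIFO COGS: 44 @ $8.40 + 225 @ $8.60 + 235 @ $8.80 = $4,372.60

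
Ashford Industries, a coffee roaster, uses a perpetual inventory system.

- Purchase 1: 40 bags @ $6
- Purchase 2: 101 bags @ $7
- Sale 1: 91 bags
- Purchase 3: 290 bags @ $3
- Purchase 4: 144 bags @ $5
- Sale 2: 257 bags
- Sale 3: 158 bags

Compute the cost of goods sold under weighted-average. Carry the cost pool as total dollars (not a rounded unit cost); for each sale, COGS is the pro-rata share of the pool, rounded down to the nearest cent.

COGS = $2,262.44

After Purchase 1: 40 on hand, pool $240.00 (≈ $6.0000 each)
After Purchase 2: 141 on hand, pool $947.00 (≈ $6.7163 each)
Sale 1, sell 91: 91/141 × $947.00 → $611.18
After Purchase 3: 340 on hand, pool $1,205.82 (≈ $3.5465 each)
After Purchase 4: 484 on hand, pool $1,925.82 (≈ $3.9790 each)
Sale 2, sell 257: 257/484 × $1,925.82 → $1,022.59
Sale 3, sell 158: 158/227 × $903.23 → $628.67
Total COGS = $611.18 + $1,022.59 + $628.67 = $2,262.44
Ending inventory (cost pool remaining) = $274.56
Check: goods available $2,537.00 = COGS $2,262.44 + ending $274.56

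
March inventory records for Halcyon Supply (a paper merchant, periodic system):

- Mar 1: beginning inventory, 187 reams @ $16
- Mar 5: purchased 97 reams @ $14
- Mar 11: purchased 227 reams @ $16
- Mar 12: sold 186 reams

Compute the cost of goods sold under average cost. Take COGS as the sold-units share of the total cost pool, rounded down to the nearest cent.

COGS = $2,905.38

Mar 12, sell 186: 186/511 × $7,982.00 → $2,905.38
Ending inventory (cost pool remaining) = $5,076.62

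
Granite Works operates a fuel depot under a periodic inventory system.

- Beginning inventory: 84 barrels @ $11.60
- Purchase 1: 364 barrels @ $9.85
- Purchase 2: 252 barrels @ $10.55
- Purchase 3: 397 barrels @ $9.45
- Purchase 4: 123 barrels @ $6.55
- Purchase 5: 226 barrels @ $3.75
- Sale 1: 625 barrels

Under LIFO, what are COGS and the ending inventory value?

COGS = $4,261.35; ending inventory = $8,361.85

Sale 1 (625) [LIFO — newest first]: 226 @ $3.75 + 123 @ $6.55 + 276 @ $9.45 = $4,261.35
Ending inventory: 84 @ $11.60 + 364 @ $9.85 + 252 @ $10.55 + 121 @ $9.45 = $8,361.85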